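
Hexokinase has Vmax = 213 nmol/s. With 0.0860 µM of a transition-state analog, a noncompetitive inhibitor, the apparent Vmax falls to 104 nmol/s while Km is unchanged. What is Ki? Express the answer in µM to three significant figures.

Noncompetitive: Vmax,app = Vmax/α with α = 1 + [I]/Ki.
α = Vmax/Vmax,app = 213/104 = 2.048.
Since α = 1 + [I]/Ki, [I]/Ki = 2.048 − 1 = 1.048 and Ki = 0.0860/1.048 = 0.0821 µM.

0.0821 µM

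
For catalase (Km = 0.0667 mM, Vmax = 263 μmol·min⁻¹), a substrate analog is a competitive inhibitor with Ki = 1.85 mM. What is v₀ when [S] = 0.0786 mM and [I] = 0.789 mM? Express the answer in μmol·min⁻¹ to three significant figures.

With α = 1 + [I]/Ki = 1 + 0.789/1.85 = 1.426, the competitive rate law is v = Vmax[S] / (αKm + [S]).
v = 263×0.0786 / (1.426×0.0667 + 0.0786) = 20.67/0.1737 = 119 μmol·min⁻¹.

119 μmol·min⁻¹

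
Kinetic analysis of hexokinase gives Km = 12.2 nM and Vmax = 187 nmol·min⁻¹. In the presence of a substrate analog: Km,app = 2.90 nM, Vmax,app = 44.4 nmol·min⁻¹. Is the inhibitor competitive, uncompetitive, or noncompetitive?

uncompetitive

Both Km and Vmax decrease by the same factor (~4.21-fold) — characteristic of uncompetitive inhibition.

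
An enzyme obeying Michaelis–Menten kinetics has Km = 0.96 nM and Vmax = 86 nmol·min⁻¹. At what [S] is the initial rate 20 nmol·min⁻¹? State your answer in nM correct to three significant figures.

0.291 nM

The required fractional saturation is v/Vmax = 20/86 = 0.2326.
Then [S]/(Km+[S]) = 0.2326 ⇒ [S] = 0.96 × 0.2326/(1 − 0.2326) = 0.291 nM.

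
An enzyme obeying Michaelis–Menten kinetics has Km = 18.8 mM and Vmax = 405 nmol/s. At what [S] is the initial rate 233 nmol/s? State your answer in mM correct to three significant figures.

25.5 mM

The required fractional saturation is v/Vmax = 233/405 = 0.5753.
Then [S]/(Km+[S]) = 0.5753 ⇒ [S] = 18.8 × 0.5753/(1 − 0.5753) = 25.5 mM.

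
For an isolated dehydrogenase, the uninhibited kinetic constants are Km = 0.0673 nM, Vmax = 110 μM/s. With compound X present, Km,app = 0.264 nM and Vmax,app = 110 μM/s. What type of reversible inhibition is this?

Km increases (0.0673 → 0.264 nM) while Vmax is unchanged — the hallmark of competitive inhibition.

competitive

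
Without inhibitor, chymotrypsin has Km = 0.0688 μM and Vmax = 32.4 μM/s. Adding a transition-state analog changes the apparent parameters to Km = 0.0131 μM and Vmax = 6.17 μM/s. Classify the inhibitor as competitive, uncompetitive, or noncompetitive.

Both Km and Vmax decrease by the same factor (~5.25-fold) — characteristic of uncompetitive inhibition.

uncompetitive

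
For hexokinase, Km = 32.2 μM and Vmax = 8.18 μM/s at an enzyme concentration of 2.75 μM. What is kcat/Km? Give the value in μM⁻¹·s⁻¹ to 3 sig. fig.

kcat = Vmax/[E]total = 8.18/2.75 = 2.97 s⁻¹.
kcat/Km = 2.97/32.2 = 0.0924 μM⁻¹·s⁻¹.

0.0924 μM⁻¹·s⁻¹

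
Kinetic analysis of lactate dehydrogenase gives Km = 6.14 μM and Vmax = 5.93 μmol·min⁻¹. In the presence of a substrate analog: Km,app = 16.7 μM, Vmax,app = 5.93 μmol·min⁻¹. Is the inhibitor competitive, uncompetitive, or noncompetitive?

competitive

Km increases (6.14 → 16.7 μM) while Vmax is unchanged — the hallmark of competitive inhibition.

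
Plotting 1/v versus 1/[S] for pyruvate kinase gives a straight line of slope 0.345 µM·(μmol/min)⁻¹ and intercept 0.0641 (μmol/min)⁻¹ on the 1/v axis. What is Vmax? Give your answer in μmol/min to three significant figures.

The y-intercept of a Lineweaver–Burk plot equals 1/Vmax, so Vmax = 1/0.0641 = 15.6 μmol/min.

15.6 μmol/min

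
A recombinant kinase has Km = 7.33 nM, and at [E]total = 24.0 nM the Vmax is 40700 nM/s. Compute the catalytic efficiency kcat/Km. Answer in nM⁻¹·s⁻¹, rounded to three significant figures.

kcat = Vmax/[E]total = 40700/24.0 = 1700 s⁻¹.
kcat/Km = 1700/7.33 = 231 nM⁻¹·s⁻¹.

231 nM⁻¹·s⁻¹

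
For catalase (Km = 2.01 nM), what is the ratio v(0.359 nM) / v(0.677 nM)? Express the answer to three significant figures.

0.601

The fractional saturations are [S]/(Km+[S]) = 0.677/2.687 = 0.2520 and 0.359/2.369 = 0.1515.
v₂/v₁ is just their ratio: 0.1515/0.2520 = 0.601.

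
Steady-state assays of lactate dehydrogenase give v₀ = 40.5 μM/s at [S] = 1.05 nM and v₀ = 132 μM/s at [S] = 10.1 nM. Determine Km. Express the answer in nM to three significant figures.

In reciprocal form, 1/v = (Km/Vmax)·(1/[S]) + 1/Vmax. The two points give (1/[S], 1/v) = (0.9524, 0.02469) and (0.09901, 0.007576).
Slope = (0.02469 − 0.007576)/(0.9524 − 0.09901) = 0.02006; intercept = 0.02469 − 0.02006×0.9524 = 0.005590.
Vmax = 1/intercept = 179 μM/s; Km = slope × Vmax = 0.02006 × 179 = 3.59 nM.

3.59 nM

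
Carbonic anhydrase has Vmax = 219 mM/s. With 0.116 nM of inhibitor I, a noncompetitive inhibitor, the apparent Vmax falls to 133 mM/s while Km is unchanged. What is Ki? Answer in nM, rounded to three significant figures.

0.179 nM

Noncompetitive: Vmax,app = Vmax/α with α = 1 + [I]/Ki.
α = Vmax/Vmax,app = 219/133 = 1.647.
Ki = [I]/(α − 1) = 0.116/0.6466 = 0.179 nM.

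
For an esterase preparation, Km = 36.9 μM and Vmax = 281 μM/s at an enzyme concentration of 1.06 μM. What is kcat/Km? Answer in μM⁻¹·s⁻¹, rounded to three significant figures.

7.18 μM⁻¹·s⁻¹

kcat = Vmax/[E]total = 281/1.06 = 265 s⁻¹.
kcat/Km = 265/36.9 = 7.18 μM⁻¹·s⁻¹.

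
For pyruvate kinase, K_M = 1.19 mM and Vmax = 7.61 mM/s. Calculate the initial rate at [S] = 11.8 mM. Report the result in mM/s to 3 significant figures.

6.91 mM/s

[S]/(Km+[S]) = 11.8/12.99 = 0.9084, the fractional saturation.
v = 0.9084 × Vmax = 0.9084 × 7.61 = 6.91 mM/s.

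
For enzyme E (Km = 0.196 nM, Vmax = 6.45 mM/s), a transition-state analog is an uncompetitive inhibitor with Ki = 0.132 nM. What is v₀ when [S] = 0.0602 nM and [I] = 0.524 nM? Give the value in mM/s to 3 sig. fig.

0.784 mM/s

α = 1 + [I]/Ki = 1 + 0.524/0.132 = 4.970.
For an uncompetitive inhibitor, both parameters are divided by α, giving Vmax/α and Km/α: Km,app = 0.0394 nM, Vmax,app = 1.30 mM/s.
v = Vmax,app·[S]/(Km,app + [S]) = 1.30 × 0.0602/(0.0394 + 0.0602) = 0.784 mM/s.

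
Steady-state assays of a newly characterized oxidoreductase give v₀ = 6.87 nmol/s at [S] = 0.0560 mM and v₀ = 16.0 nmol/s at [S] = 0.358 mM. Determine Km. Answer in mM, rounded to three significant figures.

0.117 mM

In reciprocal form, 1/v = (Km/Vmax)·(1/[S]) + 1/Vmax. The two points give (1/[S], 1/v) = (17.86, 0.1456) and (2.793, 0.06250).
Slope = (0.1456 − 0.06250)/(17.86 − 2.793) = 0.005514; intercept = 0.1456 − 0.005514×17.86 = 0.04710.
Vmax = 1/intercept = 21.2 nmol/s; Km = slope × Vmax = 0.005514 × 21.2 = 0.117 mM.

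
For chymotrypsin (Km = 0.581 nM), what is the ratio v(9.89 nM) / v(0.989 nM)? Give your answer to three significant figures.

1.50

The fractional saturations are [S]/(Km+[S]) = 0.989/1.570 = 0.6299 and 9.89/10.47 = 0.9445.
v₂/v₁ is just their ratio: 0.9445/0.6299 = 1.50.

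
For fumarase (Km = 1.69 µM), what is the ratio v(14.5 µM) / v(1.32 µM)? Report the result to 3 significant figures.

2.04

Since Vmax cancels, v₂/v₁ = [S]₂(Km+[S]₁) / [S]₁(Km+[S]₂).
= 14.5×(1.69+1.32) / (1.32×(1.69+14.5)) = 43.64/21.37 = 2.04.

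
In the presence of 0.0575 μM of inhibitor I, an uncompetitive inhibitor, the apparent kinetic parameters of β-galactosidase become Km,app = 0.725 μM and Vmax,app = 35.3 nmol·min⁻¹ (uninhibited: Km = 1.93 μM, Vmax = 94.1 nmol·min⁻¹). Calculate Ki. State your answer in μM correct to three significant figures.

Uncompetitive: Vmax,app = Vmax/α (and Km,app = Km/α) with α = 1 + [I]/Ki.
α = Vmax/Vmax,app = 94.1/35.3 = 2.666.
Since α = 1 + [I]/Ki, [I]/Ki = 2.666 − 1 = 1.666 and Ki = 0.0575/1.666 = 0.0345 μM.

0.0345 μM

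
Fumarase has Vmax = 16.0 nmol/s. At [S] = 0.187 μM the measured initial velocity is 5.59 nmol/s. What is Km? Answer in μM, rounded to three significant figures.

From v = Vmax[S]/(Km+[S]), Km = [S](Vmax − v)/v.
Km = 0.187 × (16.0 − 5.59) / 5.59 = 1.947/5.59 = 0.348 μM.

0.348 μM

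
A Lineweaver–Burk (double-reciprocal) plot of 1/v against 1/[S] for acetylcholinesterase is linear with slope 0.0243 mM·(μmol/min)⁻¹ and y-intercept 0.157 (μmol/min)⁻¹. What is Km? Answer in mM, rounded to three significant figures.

0.155 mM

y-intercept = 1/Vmax ⇒ Vmax = 6.37 μmol/min; slope = Km/Vmax ⇒ Km = slope × Vmax.
Km = 0.0243 × 6.37 = 0.155 mM.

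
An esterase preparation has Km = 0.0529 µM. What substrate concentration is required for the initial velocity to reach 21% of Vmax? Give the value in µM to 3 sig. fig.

v/Vmax = [S]/(Km+[S]) = 0.21, so [S] = Km·0.21/(1 − 0.21) = 0.0529 × 0.2658.
[S] = 0.0141 µM.

0.0141 µM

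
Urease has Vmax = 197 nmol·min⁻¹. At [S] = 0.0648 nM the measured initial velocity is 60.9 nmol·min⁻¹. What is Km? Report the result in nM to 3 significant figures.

0.145 nM

v/Vmax = 60.9/197 = 0.3091 = [S]/(Km+[S]).
So Km + [S] = [S]/0.3091 = 0.2096 nM, giving Km = 0.2096 − 0.0648 = 0.145 nM.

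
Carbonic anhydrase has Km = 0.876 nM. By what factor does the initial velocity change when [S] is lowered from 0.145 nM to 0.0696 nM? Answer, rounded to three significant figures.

0.518

The fractional saturations are [S]/(Km+[S]) = 0.145/1.021 = 0.1420 and 0.0696/0.9456 = 0.07360.
v₂/v₁ is just their ratio: 0.07360/0.1420 = 0.518.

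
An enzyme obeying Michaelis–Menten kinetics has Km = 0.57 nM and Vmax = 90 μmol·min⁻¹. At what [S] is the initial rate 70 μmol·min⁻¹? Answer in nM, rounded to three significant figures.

The required fractional saturation is v/Vmax = 70/90 = 0.7778.
Then [S]/(Km+[S]) = 0.7778 ⇒ [S] = 0.57 × 0.7778/(1 − 0.7778) = 2.00 nM.

2.00 nM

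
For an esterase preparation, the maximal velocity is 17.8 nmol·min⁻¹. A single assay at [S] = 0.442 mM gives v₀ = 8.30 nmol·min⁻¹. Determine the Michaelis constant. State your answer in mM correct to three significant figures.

From v = Vmax[S]/(Km+[S]), Km = [S](Vmax − v)/v.
Km = 0.442 × (17.8 − 8.30) / 8.30 = 4.199/8.30 = 0.506 mM.

0.506 mM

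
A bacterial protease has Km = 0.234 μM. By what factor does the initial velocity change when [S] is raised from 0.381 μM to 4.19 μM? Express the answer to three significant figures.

Since Vmax cancels, v₂/v₁ = [S]₂(Km+[S]₁) / [S]₁(Km+[S]₂).
= 4.19×(0.234+0.381) / (0.381×(0.234+4.19)) = 2.577/1.686 = 1.53.

1.53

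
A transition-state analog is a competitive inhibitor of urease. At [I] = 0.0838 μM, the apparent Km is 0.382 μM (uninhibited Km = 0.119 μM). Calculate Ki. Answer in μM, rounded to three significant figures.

Competitive: Km,app = α·Km with α = 1 + [I]/Ki.
α = Km,app/Km = 0.382/0.119 = 3.210.
Ki = [I]/(α − 1) = 0.0838/2.210 = 0.0379 μM.

0.0379 μM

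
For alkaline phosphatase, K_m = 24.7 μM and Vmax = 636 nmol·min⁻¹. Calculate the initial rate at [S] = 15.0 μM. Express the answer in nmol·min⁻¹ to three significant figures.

v = Vmax·[S]/(Km + [S]) = 636 × 15.0 / (24.7 + 15.0)
  = 9540 / 39.70 = 240 nmol·min⁻¹.

240 nmol·min⁻¹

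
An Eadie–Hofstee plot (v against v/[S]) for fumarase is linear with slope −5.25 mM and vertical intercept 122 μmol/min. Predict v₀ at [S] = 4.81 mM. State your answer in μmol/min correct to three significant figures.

In the Eadie–Hofstee form v = Vmax − Km·(v/[S]), the slope is −Km and the intercept is Vmax, so Km = 5.25 mM and Vmax = 122 μmol/min.
v = 122 × 4.81/(5.25 + 4.81) = 58.3 μmol/min.

58.3 μmol/min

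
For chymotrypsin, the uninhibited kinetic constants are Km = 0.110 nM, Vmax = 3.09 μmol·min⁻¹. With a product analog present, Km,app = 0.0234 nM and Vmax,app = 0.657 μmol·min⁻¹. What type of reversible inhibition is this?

Both Km and Vmax decrease by the same factor (~4.70-fold) — characteristic of uncompetitive inhibition.

uncompetitive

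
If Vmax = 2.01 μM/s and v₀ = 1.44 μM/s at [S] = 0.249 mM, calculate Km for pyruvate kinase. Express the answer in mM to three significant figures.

v/Vmax = 1.44/2.01 = 0.7164 = [S]/(Km+[S]).
So Km + [S] = [S]/0.7164 = 0.3476 mM, giving Km = 0.3476 − 0.249 = 0.0986 mM.

0.0986 mM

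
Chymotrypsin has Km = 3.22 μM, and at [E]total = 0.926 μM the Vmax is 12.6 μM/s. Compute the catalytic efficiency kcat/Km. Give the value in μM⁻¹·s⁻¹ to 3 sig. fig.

kcat = Vmax/[E]total = 12.6/0.926 = 13.6 s⁻¹.
kcat/Km = 13.6/3.22 = 4.23 μM⁻¹·s⁻¹.

4.23 μM⁻¹·s⁻¹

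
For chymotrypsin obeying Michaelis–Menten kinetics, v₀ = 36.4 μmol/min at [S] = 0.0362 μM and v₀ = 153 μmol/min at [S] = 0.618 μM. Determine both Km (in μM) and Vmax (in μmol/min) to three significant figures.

From v = Vmax[S]/(Km+[S]), each point gives Vmax = v(Km+[S])/[S].
Equating: 36.4(Km+0.0362)/0.0362 = 153(Km+0.618)/0.618.
1006·Km + 36.4 = 247.6·Km + 153, so (1006 − 247.6)·Km = 153 − 36.4.
Km = 116.6/758.0 = 0.154 μM; then Vmax = 36.4(0.154+0.0362)/0.0362 = 191 μmol/min.

Km = 0.154 μM; Vmax = 191 μmol/min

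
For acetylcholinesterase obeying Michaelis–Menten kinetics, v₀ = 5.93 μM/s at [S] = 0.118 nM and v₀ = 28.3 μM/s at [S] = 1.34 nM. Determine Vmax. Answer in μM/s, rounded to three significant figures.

In reciprocal form, 1/v = (Km/Vmax)·(1/[S]) + 1/Vmax. The two points give (1/[S], 1/v) = (8.475, 0.1686) and (0.7463, 0.03534).
Slope = (0.1686 − 0.03534)/(8.475 − 0.7463) = 0.01725; intercept = 0.1686 − 0.01725×8.475 = 0.02246.
Vmax = 1/intercept = 44.5 μM/s; Km = slope × Vmax = 0.01725 × 44.5 = 0.768 nM.

44.5 μM/s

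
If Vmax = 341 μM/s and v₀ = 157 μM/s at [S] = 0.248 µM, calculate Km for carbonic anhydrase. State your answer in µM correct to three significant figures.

v/Vmax = 157/341 = 0.4604 = [S]/(Km+[S]).
So Km + [S] = [S]/0.4604 = 0.5386 µM, giving Km = 0.5386 − 0.248 = 0.291 µM.

0.291 µM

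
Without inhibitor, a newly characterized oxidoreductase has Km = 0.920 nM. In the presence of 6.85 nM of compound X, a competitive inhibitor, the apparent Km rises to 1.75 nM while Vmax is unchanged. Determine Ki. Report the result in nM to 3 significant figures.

Competitive: Km,app = α·Km with α = 1 + [I]/Ki.
α = Km,app/Km = 1.75/0.920 = 1.902.
Since α = 1 + [I]/Ki, [I]/Ki = 1.902 − 1 = 0.9022 and Ki = 6.85/0.9022 = 7.59 nM.

7.59 nM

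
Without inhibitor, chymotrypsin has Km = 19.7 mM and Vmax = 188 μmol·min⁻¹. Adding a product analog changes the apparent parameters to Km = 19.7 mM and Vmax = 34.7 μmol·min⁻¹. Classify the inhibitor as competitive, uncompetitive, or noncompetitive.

Vmax decreases (188 → 34.7 μmol·min⁻¹) while Km is unchanged — pure noncompetitive inhibition.

noncompetitive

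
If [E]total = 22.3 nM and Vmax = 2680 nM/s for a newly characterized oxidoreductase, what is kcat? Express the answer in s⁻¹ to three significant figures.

120 s⁻¹

kcat = Vmax/[E]total = 2680 nM/s / 22.3 nM = 120 s⁻¹.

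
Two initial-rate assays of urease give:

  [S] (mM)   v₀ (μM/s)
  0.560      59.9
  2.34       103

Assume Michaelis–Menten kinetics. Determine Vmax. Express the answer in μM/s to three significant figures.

In reciprocal form, 1/v = (Km/Vmax)·(1/[S]) + 1/Vmax. The two points give (1/[S], 1/v) = (1.786, 0.01669) and (0.4274, 0.009709).
Slope = (0.01669 − 0.009709)/(1.786 − 0.4274) = 0.005143; intercept = 0.01669 − 0.005143×1.786 = 0.007511.
Vmax = 1/intercept = 133 μM/s; Km = slope × Vmax = 0.005143 × 133 = 0.685 mM.

133 μM/s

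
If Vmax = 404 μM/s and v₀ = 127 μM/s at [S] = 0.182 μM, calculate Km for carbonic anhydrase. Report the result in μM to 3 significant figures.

0.397 μM

From v = Vmax[S]/(Km+[S]), Km = [S](Vmax − v)/v.
Km = 0.182 × (404 − 127) / 127 = 50.41/127 = 0.397 μM.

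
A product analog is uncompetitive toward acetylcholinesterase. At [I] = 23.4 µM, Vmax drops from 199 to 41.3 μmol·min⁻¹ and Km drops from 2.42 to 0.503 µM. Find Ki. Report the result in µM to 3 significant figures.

6.13 µM

Uncompetitive: Vmax,app = Vmax/α (and Km,app = Km/α) with α = 1 + [I]/Ki.
α = Vmax/Vmax,app = 199/41.3 = 4.818.
Ki = [I]/(α − 1) = 23.4/3.818 = 6.13 µM.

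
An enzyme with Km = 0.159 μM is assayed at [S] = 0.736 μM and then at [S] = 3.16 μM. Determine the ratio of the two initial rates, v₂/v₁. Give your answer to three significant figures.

1.16

Since Vmax cancels, v₂/v₁ = [S]₂(Km+[S]₁) / [S]₁(Km+[S]₂).
= 3.16×(0.159+0.736) / (0.736×(0.159+3.16)) = 2.828/2.443 = 1.16.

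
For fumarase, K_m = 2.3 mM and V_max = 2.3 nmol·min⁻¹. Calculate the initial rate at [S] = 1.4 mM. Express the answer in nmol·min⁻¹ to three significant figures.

v = Vmax·[S]/(Km + [S]) = 2.3 × 1.4 / (2.3 + 1.4)
  = 3.220 / 3.700 = 0.870 nmol·min⁻¹.

0.870 nmol·min⁻¹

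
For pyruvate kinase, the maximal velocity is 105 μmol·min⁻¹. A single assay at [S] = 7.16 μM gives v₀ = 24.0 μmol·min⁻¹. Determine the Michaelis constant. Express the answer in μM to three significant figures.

24.2 μM

v/Vmax = 24.0/105 = 0.2286 = [S]/(Km+[S]).
So Km + [S] = [S]/0.2286 = 31.33 μM, giving Km = 31.33 − 7.16 = 24.2 μM.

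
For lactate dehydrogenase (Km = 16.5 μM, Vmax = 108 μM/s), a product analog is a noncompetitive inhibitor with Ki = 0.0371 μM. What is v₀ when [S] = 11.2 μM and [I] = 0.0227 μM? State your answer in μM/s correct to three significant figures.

27.1 μM/s

α = 1 + [I]/Ki = 1 + 0.0227/0.0371 = 1.612.
For a noncompetitive inhibitor, Vmax is reduced to Vmax/α while Km is unchanged: Km,app = 16.5 μM, Vmax,app = 67.0 μM/s.
v = Vmax,app·[S]/(Km,app + [S]) = 67.0 × 11.2/(16.5 + 11.2) = 27.1 μM/s.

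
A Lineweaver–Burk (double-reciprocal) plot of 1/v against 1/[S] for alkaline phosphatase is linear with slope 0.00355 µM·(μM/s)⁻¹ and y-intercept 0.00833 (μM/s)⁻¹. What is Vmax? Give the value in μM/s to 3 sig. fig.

The y-intercept of a Lineweaver–Burk plot equals 1/Vmax, so Vmax = 1/0.00833 = 120 μM/s.

120 μM/s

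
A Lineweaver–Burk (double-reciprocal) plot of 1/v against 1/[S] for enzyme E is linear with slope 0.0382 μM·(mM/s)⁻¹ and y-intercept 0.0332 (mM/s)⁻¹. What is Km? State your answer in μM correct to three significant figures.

1.15 μM

y-intercept = 1/Vmax ⇒ Vmax = 30.1 mM/s; slope = Km/Vmax ⇒ Km = slope × Vmax.
Km = 0.0382 × 30.1 = 1.15 μM.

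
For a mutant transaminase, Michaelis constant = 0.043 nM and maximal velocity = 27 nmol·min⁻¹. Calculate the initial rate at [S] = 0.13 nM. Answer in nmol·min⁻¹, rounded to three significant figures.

[S]/(Km+[S]) = 0.13/0.1730 = 0.7514, the fractional saturation.
v = 0.7514 × Vmax = 0.7514 × 27 = 20.3 nmol·min⁻¹.

20.3 nmol·min⁻¹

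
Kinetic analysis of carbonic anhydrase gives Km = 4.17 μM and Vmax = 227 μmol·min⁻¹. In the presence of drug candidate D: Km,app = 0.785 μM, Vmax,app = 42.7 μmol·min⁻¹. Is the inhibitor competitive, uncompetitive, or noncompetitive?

Both Km and Vmax decrease by the same factor (~5.31-fold) — characteristic of uncompetitive inhibition.

uncompetitive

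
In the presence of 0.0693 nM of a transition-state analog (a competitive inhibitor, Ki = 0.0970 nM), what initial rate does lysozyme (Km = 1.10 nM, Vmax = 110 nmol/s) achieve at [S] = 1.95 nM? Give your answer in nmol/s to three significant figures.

55.9 nmol/s

α = 1 + [I]/Ki = 1 + 0.0693/0.0970 = 1.714.
For a competitive inhibitor, Vmax is unchanged and the apparent Km becomes α·Km: Km,app = 1.89 nM, Vmax,app = 110 nmol/s.
v = Vmax,app·[S]/(Km,app + [S]) = 110 × 1.95/(1.89 + 1.95) = 55.9 nmol/s.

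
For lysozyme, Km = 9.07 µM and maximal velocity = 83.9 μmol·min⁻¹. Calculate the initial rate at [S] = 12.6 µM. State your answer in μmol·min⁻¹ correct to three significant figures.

48.8 μmol·min⁻¹

v = Vmax·[S]/(Km + [S]) = 83.9 × 12.6 / (9.07 + 12.6)
  = 1057 / 21.67 = 48.8 μmol·min⁻¹.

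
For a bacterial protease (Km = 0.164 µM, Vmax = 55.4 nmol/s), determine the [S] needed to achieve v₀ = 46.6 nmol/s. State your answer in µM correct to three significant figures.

The required fractional saturation is v/Vmax = 46.6/55.4 = 0.8412.
Then [S]/(Km+[S]) = 0.8412 ⇒ [S] = 0.164 × 0.8412/(1 − 0.8412) = 0.868 µM.

0.868 µM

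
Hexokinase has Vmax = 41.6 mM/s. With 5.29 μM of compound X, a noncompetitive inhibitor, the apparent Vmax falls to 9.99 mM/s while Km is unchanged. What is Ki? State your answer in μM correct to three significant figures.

Noncompetitive: Vmax,app = Vmax/α with α = 1 + [I]/Ki.
α = Vmax/Vmax,app = 41.6/9.99 = 4.164.
Ki = [I]/(α − 1) = 5.29/3.164 = 1.67 μM.

1.67 μM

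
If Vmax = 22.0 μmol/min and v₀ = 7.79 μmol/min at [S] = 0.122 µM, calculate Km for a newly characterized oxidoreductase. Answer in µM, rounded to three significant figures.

From v = Vmax[S]/(Km+[S]), Km = [S](Vmax − v)/v.
Km = 0.122 × (22.0 − 7.79) / 7.79 = 1.734/7.79 = 0.223 µM.

0.223 µM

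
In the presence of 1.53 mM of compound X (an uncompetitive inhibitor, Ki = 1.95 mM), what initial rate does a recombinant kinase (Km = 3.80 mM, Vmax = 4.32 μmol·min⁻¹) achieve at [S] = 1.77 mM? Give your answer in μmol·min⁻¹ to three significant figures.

α = 1 + [I]/Ki = 1 + 1.53/1.95 = 1.785.
For an uncompetitive inhibitor, both parameters are divided by α, giving Vmax/α and Km/α: Km,app = 2.13 mM, Vmax,app = 2.42 μmol·min⁻¹.
v = Vmax,app·[S]/(Km,app + [S]) = 2.42 × 1.77/(2.13 + 1.77) = 1.10 μmol·min⁻¹.

1.10 μmol·min⁻¹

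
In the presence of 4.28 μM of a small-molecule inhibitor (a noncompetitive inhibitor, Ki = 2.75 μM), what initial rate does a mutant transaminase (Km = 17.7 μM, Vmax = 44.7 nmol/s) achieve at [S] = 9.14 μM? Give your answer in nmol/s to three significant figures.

α = 1 + [I]/Ki = 1 + 4.28/2.75 = 2.556.
For a noncompetitive inhibitor, Vmax is reduced to Vmax/α while Km is unchanged: Km,app = 17.7 μM, Vmax,app = 17.5 nmol/s.
v = Vmax,app·[S]/(Km,app + [S]) = 17.5 × 9.14/(17.7 + 9.14) = 5.95 nmol/s.

5.95 nmol/s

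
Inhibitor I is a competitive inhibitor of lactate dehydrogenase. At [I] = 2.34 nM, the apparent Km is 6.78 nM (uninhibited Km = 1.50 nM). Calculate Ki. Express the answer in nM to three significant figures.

0.665 nM

Competitive: Km,app = α·Km with α = 1 + [I]/Ki.
α = Km,app/Km = 6.78/1.50 = 4.520.
Since α = 1 + [I]/Ki, [I]/Ki = 4.520 − 1 = 3.520 and Ki = 2.34/3.520 = 0.665 nM.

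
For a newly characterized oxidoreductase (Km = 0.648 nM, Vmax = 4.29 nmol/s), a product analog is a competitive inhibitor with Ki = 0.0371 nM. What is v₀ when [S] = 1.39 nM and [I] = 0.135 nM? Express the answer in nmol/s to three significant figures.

α = 1 + [I]/Ki = 1 + 0.135/0.0371 = 4.639.
For a competitive inhibitor, Vmax is unchanged and the apparent Km becomes α·Km: Km,app = 3.01 nM, Vmax,app = 4.29 nmol/s.
v = Vmax,app·[S]/(Km,app + [S]) = 4.29 × 1.39/(3.01 + 1.39) = 1.36 nmol/s.

1.36 nmol/s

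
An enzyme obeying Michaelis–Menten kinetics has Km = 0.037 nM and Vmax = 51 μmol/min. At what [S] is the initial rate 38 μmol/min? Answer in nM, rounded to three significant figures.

Rearranging v = Vmax[S]/(Km+[S]) gives [S] = Km·v/(Vmax − v).
[S] = 0.037 × 38 / (51 − 38) = 1.406/13.00 = 0.108 nM.

0.108 nM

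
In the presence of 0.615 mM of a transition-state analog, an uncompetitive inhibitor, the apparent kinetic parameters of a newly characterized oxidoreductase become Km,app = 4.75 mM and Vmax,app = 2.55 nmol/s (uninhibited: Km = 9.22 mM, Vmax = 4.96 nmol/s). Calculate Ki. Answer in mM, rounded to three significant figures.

Uncompetitive: Vmax,app = Vmax/α (and Km,app = Km/α) with α = 1 + [I]/Ki.
α = Vmax/Vmax,app = 4.96/2.55 = 1.945.
Since α = 1 + [I]/Ki, [I]/Ki = 1.945 − 1 = 0.9451 and Ki = 0.615/0.9451 = 0.651 mM.

0.651 mM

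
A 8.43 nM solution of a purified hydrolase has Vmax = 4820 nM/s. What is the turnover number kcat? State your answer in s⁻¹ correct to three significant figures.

572 s⁻¹

kcat = Vmax/[E]total = 4820 nM/s / 8.43 nM = 572 s⁻¹.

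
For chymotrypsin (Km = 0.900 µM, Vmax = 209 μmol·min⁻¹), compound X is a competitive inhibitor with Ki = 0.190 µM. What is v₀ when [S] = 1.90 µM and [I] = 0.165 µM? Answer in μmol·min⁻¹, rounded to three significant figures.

111 μmol·min⁻¹

With α = 1 + [I]/Ki = 1 + 0.165/0.190 = 1.868, the competitive rate law is v = Vmax[S] / (αKm + [S]).
v = 209×1.90 / (1.868×0.900 + 1.90) = 397.1/3.582 = 111 μmol·min⁻¹.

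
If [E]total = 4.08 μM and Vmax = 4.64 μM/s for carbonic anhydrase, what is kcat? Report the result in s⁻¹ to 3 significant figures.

kcat = Vmax/[E]total = 4.64 μM/s / 4.08 μM = 1.14 s⁻¹.

1.14 s⁻¹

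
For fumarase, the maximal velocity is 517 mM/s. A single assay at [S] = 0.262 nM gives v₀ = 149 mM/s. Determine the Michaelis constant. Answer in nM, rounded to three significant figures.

0.647 nM

From v = Vmax[S]/(Km+[S]), Km = [S](Vmax − v)/v.
Km = 0.262 × (517 − 149) / 149 = 96.42/149 = 0.647 nM.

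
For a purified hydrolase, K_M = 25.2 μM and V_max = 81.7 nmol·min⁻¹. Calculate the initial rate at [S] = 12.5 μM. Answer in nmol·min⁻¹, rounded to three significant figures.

27.1 nmol·min⁻¹

v = Vmax·[S]/(Km + [S]) = 81.7 × 12.5 / (25.2 + 12.5)
  = 1021 / 37.70 = 27.1 nmol·min⁻¹.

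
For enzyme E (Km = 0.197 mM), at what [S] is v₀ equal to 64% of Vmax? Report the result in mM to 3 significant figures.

v/Vmax = [S]/(Km+[S]) = 0.64, so [S] = Km·0.64/(1 − 0.64) = 0.197 × 1.778.
[S] = 0.350 mM.

0.350 mM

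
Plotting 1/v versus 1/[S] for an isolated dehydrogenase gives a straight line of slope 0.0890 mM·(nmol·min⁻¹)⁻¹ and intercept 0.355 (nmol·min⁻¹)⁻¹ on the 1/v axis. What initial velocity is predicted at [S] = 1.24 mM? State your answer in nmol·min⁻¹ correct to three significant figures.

2.34 nmol·min⁻¹

The y-intercept is 1/Vmax, so Vmax = 1/0.355 = 2.82 nmol·min⁻¹.
The slope is Km/Vmax, so Km = 0.0890 × 2.82 = 0.251 mM.
Then v = 2.82 × 1.24/(0.251 + 1.24) = 2.34 nmol·min⁻¹.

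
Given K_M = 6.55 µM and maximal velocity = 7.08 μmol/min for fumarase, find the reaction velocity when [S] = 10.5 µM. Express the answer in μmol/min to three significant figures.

v = Vmax·[S]/(Km + [S]) = 7.08 × 10.5 / (6.55 + 10.5)
  = 74.34 / 17.05 = 4.36 μmol/min.

4.36 μmol/min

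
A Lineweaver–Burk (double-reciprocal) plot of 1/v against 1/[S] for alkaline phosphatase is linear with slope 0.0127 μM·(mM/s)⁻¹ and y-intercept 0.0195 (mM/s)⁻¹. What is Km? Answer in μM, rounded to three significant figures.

y-intercept = 1/Vmax ⇒ Vmax = 51.3 mM/s; slope = Km/Vmax ⇒ Km = slope × Vmax.
Km = 0.0127 × 51.3 = 0.651 μM.

0.651 μM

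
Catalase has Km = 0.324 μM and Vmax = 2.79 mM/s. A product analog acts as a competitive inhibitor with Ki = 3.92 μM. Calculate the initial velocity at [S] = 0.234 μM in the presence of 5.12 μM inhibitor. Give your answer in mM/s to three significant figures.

0.665 mM/s

α = 1 + [I]/Ki = 1 + 5.12/3.92 = 2.306.
For a competitive inhibitor, Vmax is unchanged and the apparent Km becomes α·Km: Km,app = 0.747 μM, Vmax,app = 2.79 mM/s.
v = Vmax,app·[S]/(Km,app + [S]) = 2.79 × 0.234/(0.747 + 0.234) = 0.665 mM/s.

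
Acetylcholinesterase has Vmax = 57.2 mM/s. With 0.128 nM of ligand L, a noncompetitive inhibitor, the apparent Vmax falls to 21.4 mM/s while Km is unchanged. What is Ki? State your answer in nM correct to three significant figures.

Noncompetitive: Vmax,app = Vmax/α with α = 1 + [I]/Ki.
α = Vmax/Vmax,app = 57.2/21.4 = 2.673.
Ki = [I]/(α − 1) = 0.128/1.673 = 0.0765 nM.

0.0765 nM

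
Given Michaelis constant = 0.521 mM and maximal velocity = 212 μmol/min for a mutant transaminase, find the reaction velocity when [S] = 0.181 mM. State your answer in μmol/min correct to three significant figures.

[S]/(Km+[S]) = 0.181/0.7020 = 0.2578, the fractional saturation.
v = 0.2578 × Vmax = 0.2578 × 212 = 54.7 μmol/min.

54.7 μmol/min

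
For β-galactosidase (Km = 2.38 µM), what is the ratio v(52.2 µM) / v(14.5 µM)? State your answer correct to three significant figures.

1.11

The fractional saturations are [S]/(Km+[S]) = 14.5/16.88 = 0.8590 and 52.2/54.58 = 0.9564.
v₂/v₁ is just their ratio: 0.9564/0.8590 = 1.11.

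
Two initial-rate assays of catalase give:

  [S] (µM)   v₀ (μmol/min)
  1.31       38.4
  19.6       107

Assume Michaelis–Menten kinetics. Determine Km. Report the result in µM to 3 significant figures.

2.88 µM

From v = Vmax[S]/(Km+[S]), each point gives Vmax = v(Km+[S])/[S].
Equating: 38.4(Km+1.31)/1.31 = 107(Km+19.6)/19.6.
29.31·Km + 38.4 = 5.459·Km + 107, so (29.31 − 5.459)·Km = 107 − 38.4.
Km = 68.60/23.85 = 2.88 µM; then Vmax = 38.4(2.88+1.31)/1.31 = 123 μmol/min.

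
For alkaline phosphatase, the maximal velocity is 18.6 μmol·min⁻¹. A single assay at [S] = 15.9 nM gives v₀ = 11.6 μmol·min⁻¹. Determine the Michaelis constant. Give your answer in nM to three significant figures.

From v = Vmax[S]/(Km+[S]), Km = [S](Vmax − v)/v.
Km = 15.9 × (18.6 − 11.6) / 11.6 = 111.3/11.6 = 9.59 nM.

9.59 nM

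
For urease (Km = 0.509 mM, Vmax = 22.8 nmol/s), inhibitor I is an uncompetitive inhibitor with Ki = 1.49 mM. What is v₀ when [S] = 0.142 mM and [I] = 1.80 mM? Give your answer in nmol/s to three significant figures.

3.94 nmol/s

α = 1 + [I]/Ki = 1 + 1.80/1.49 = 2.208.
For an uncompetitive inhibitor, both parameters are divided by α, giving Vmax/α and Km/α: Km,app = 0.231 mM, Vmax,app = 10.3 nmol/s.
v = Vmax,app·[S]/(Km,app + [S]) = 10.3 × 0.142/(0.231 + 0.142) = 3.94 nmol/s.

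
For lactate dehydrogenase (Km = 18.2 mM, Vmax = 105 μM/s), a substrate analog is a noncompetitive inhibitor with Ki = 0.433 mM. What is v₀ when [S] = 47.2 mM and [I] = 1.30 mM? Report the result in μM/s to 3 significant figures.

18.9 μM/s

With α = 1 + [I]/Ki = 1 + 1.30/0.433 = 4.002, the noncompetitive rate law is v = (Vmax/α)·[S] / (Km + [S]).
v = (105/4.002)×47.2 / (18.2 + 47.2) = 1238/65.40 = 18.9 μM/s.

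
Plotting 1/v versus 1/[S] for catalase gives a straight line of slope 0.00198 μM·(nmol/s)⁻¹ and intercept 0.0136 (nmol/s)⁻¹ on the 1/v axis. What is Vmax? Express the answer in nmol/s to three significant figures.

The y-intercept of a Lineweaver–Burk plot equals 1/Vmax, so Vmax = 1/0.0136 = 73.5 nmol/s.

73.5 nmol/s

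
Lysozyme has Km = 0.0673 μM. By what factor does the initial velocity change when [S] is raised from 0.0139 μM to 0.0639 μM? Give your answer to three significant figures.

Since Vmax cancels, v₂/v₁ = [S]₂(Km+[S]₁) / [S]₁(Km+[S]₂).
= 0.0639×(0.0673+0.0139) / (0.0139×(0.0673+0.0639)) = 0.005189/0.001824 = 2.85.

2.85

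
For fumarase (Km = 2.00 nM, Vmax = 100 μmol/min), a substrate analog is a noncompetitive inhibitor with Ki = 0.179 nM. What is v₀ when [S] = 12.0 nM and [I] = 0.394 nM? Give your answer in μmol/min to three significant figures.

26.8 μmol/min

α = 1 + [I]/Ki = 1 + 0.394/0.179 = 3.201.
For a noncompetitive inhibitor, Vmax is reduced to Vmax/α while Km is unchanged: Km,app = 2.00 nM, Vmax,app = 31.2 μmol/min.
v = Vmax,app·[S]/(Km,app + [S]) = 31.2 × 12.0/(2.00 + 12.0) = 26.8 μmol/min.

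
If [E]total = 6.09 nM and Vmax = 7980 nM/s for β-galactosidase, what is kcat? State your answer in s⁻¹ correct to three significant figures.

kcat = Vmax/[E]total = 7980 nM/s / 6.09 nM = 1310 s⁻¹.

1310 s⁻¹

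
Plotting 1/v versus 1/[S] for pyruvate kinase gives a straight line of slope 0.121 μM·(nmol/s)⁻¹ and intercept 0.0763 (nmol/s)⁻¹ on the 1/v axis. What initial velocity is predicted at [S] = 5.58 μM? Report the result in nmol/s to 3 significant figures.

10.2 nmol/s

The y-intercept is 1/Vmax, so Vmax = 1/0.0763 = 13.1 nmol/s.
The slope is Km/Vmax, so Km = 0.121 × 13.1 = 1.59 μM.
Then v = 13.1 × 5.58/(1.59 + 5.58) = 10.2 nmol/s.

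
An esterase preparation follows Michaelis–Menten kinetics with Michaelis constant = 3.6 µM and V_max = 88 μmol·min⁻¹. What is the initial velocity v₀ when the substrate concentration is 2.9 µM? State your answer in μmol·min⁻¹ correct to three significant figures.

[S]/(Km+[S]) = 2.9/6.500 = 0.4462, the fractional saturation.
v = 0.4462 × Vmax = 0.4462 × 88 = 39.3 μmol·min⁻¹.

39.3 μmol·min⁻¹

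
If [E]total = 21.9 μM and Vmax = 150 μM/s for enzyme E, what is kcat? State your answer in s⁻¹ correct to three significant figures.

kcat = Vmax/[E]total = 150 μM/s / 21.9 μM = 6.85 s⁻¹.

6.85 s⁻¹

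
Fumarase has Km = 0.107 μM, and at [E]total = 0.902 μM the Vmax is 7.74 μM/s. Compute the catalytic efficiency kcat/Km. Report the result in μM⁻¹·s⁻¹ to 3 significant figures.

80.2 μM⁻¹·s⁻¹

kcat = Vmax/[E]total = 7.74/0.902 = 8.58 s⁻¹.
kcat/Km = 8.58/0.107 = 80.2 μM⁻¹·s⁻¹.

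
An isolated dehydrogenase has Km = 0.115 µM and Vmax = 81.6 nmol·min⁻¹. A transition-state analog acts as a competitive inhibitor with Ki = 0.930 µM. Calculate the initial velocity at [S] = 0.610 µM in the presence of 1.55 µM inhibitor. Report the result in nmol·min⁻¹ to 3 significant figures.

α = 1 + [I]/Ki = 1 + 1.55/0.930 = 2.667.
For a competitive inhibitor, Vmax is unchanged and the apparent Km becomes α·Km: Km,app = 0.307 µM, Vmax,app = 81.6 nmol·min⁻¹.
v = Vmax,app·[S]/(Km,app + [S]) = 81.6 × 0.610/(0.307 + 0.610) = 54.3 nmol·min⁻¹.

54.3 nmol·min⁻¹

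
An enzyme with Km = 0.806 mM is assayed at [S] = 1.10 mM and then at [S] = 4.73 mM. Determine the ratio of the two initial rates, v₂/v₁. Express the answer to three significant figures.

The fractional saturations are [S]/(Km+[S]) = 1.10/1.906 = 0.5771 and 4.73/5.536 = 0.8544.
v₂/v₁ is just their ratio: 0.8544/0.5771 = 1.48.

1.48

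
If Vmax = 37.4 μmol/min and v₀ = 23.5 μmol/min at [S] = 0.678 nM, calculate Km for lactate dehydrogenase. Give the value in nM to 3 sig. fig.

From v = Vmax[S]/(Km+[S]), Km = [S](Vmax − v)/v.
Km = 0.678 × (37.4 − 23.5) / 23.5 = 9.424/23.5 = 0.401 nM.

0.401 nM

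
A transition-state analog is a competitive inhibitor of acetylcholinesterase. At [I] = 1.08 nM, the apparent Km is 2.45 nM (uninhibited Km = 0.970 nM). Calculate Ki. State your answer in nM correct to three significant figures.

Competitive: Km,app = α·Km with α = 1 + [I]/Ki.
α = Km,app/Km = 2.45/0.970 = 2.526.
Since α = 1 + [I]/Ki, [I]/Ki = 2.526 − 1 = 1.526 and Ki = 1.08/1.526 = 0.708 nM.

0.708 nM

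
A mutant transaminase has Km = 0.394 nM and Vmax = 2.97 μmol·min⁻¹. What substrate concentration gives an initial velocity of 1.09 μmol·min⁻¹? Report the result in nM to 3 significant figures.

Rearranging v = Vmax[S]/(Km+[S]) gives [S] = Km·v/(Vmax − v).
[S] = 0.394 × 1.09 / (2.97 − 1.09) = 0.4295/1.880 = 0.228 nM.

0.228 nM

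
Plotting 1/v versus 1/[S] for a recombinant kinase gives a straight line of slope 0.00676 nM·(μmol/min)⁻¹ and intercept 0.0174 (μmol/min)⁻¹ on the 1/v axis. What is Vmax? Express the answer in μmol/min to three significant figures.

57.5 μmol/min

The y-intercept of a Lineweaver–Burk plot equals 1/Vmax, so Vmax = 1/0.0174 = 57.5 μmol/min.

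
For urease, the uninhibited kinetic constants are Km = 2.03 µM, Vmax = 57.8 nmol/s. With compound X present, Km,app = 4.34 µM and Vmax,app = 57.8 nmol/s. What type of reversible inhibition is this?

Km increases (2.03 → 4.34 µM) while Vmax is unchanged — the hallmark of competitive inhibition.

competitive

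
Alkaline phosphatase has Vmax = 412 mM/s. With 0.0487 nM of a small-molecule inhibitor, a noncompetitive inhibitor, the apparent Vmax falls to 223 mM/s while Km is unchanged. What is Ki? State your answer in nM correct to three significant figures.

Noncompetitive: Vmax,app = Vmax/α with α = 1 + [I]/Ki.
α = Vmax/Vmax,app = 412/223 = 1.848.
Ki = [I]/(α − 1) = 0.0487/0.8475 = 0.0575 nM.

0.0575 nM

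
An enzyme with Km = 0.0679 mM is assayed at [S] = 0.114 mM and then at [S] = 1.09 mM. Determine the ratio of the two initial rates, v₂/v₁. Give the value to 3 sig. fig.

The fractional saturations are [S]/(Km+[S]) = 0.114/0.1819 = 0.6267 and 1.09/1.158 = 0.9414.
v₂/v₁ is just their ratio: 0.9414/0.6267 = 1.50.

1.50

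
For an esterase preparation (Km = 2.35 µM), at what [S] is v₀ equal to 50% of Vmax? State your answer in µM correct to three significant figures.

v/Vmax = [S]/(Km+[S]) = 0.5, so [S] = Km·0.5/(1 − 0.5) = 2.35 × 1.000.
[S] = 2.35 µM.

2.35 µM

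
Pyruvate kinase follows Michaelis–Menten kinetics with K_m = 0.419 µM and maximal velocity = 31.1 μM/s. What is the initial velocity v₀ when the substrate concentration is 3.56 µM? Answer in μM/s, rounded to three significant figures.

v = Vmax·[S]/(Km + [S]) = 31.1 × 3.56 / (0.419 + 3.56)
  = 110.7 / 3.979 = 27.8 μM/s.

27.8 μM/s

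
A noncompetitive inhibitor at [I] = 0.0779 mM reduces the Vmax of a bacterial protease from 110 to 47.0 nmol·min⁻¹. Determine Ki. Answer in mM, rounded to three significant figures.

0.0581 mM

Noncompetitive: Vmax,app = Vmax/α with α = 1 + [I]/Ki.
α = Vmax/Vmax,app = 110/47.0 = 2.340.
Ki = [I]/(α − 1) = 0.0779/1.340 = 0.0581 mM.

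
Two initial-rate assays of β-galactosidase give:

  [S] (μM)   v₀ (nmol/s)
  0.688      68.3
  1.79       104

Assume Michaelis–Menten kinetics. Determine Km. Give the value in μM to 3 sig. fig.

0.867 μM

In reciprocal form, 1/v = (Km/Vmax)·(1/[S]) + 1/Vmax. The two points give (1/[S], 1/v) = (1.453, 0.01464) and (0.5587, 0.009615).
Slope = (0.01464 − 0.009615)/(1.453 − 0.5587) = 0.005617; intercept = 0.01464 − 0.005617×1.453 = 0.006478.
Vmax = 1/intercept = 154 nmol/s; Km = slope × Vmax = 0.005617 × 154 = 0.867 μM.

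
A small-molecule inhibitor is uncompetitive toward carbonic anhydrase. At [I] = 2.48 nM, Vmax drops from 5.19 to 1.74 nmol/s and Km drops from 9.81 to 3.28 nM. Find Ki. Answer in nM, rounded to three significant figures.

Uncompetitive: Vmax,app = Vmax/α (and Km,app = Km/α) with α = 1 + [I]/Ki.
α = Vmax/Vmax,app = 5.19/1.74 = 2.983.
Ki = [I]/(α − 1) = 2.48/1.983 = 1.25 nM.

1.25 nM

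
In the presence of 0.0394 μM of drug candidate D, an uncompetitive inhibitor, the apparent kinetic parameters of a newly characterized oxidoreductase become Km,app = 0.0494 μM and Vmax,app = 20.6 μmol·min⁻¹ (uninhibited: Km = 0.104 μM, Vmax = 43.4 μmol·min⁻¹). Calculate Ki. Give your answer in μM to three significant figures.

Uncompetitive: Vmax,app = Vmax/α (and Km,app = Km/α) with α = 1 + [I]/Ki.
α = Vmax/Vmax,app = 43.4/20.6 = 2.107.
Since α = 1 + [I]/Ki, [I]/Ki = 2.107 − 1 = 1.107 and Ki = 0.0394/1.107 = 0.0356 μM.

0.0356 μM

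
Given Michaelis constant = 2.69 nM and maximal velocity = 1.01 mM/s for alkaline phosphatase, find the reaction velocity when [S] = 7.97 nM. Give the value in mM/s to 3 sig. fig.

0.755 mM/s

v = Vmax·[S]/(Km + [S]) = 1.01 × 7.97 / (2.69 + 7.97)
  = 8.050 / 10.66 = 0.755 mM/s.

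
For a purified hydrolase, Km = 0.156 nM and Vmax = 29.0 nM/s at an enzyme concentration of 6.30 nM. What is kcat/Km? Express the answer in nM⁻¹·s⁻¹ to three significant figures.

kcat = Vmax/[E]total = 29.0/6.30 = 4.60 s⁻¹.
kcat/Km = 4.60/0.156 = 29.5 nM⁻¹·s⁻¹.

29.5 nM⁻¹·s⁻¹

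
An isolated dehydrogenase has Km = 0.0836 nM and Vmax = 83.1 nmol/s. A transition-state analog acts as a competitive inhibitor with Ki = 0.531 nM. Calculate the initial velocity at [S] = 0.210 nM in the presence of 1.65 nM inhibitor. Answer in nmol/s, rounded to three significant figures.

With α = 1 + [I]/Ki = 1 + 1.65/0.531 = 4.107, the competitive rate law is v = Vmax[S] / (αKm + [S]).
v = 83.1×0.210 / (4.107×0.0836 + 0.210) = 17.45/0.5534 = 31.5 nmol/s.

31.5 nmol/s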